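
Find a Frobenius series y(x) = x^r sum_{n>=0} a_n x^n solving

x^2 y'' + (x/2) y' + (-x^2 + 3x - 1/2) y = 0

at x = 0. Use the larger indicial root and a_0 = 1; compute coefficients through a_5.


Write in Frobenius form y'' + (p(x)/x) y' + (q(x)/x^2) y = 0:
  p(x) = 1/2,  q(x) = -x^2 + 3x - 1/2.
Indicial equation: r(r-1) + (1/2) r + (-1/2) = 0 -> roots r_1 = 1, r_2 = -1/2.
Take r = r_1 = 1. Let y(x) = x^r sum_{n>=0} a_n x^n with a_0 = 1.
Substitute y = x^r sum a_n x^n and match x^{r+n}. The recurrence is
  D(n) a_n + 3 a_{n-1} - 1 a_{n-2} = 0,  where D(n) = (r+n)(r+n-1) + (1/2)(r+n) + (-1/2).
  a_n = [-3 a_{n-1} + 1 a_{n-2}] / D(n).
Since the indicial polynomial factors as (r - r_1)(r - r_2), D(n) = (r_1 + n - r_1)(r_1 + n - r_2) = n(n + 3/2).
Evaluating step by step (a_0 = 1):
  n = 1: D(1) = 1(1 + 3/2) = 5/2; numerator = -3(1) = -3; a_1 = (-3)/(5/2) = -6/5
  n = 2: D(2) = 2(2 + 3/2) = 7; numerator = -3(-6/5) + 1(1) = 23/5; a_2 = (23/5)/(7) = 23/35
  n = 3: D(3) = 3(3 + 3/2) = 27/2; numerator = -3(23/35) + 1(-6/5) = -111/35; a_3 = (-111/35)/(27/2) = -74/315
  n = 4: D(4) = 4(4 + 3/2) = 22; numerator = -3(-74/315) + 1(23/35) = 143/105; a_4 = (143/105)/(22) = 13/210
  n = 5: D(5) = 5(5 + 3/2) = 65/2; numerator = -3(13/210) + 1(-74/315) = -53/126; a_5 = (-53/126)/(65/2) = -53/4095

r = 1; a_0 = 1; a_1 = -6/5; a_2 = 23/35; a_3 = -74/315; a_4 = 13/210; a_5 = -53/4095


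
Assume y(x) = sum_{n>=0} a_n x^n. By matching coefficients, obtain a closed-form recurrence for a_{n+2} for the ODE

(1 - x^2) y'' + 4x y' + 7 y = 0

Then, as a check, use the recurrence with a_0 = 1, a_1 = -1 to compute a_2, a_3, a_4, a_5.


Substitute y = sum_n a_n x^n.
(1 - 1 x^2) y'' contributes (n+2)(n+1) a_{n+2} - n(n-1) a_n at x^n.
4 x y'(x) contributes 4 n a_n at x^n.
7 y(x) contributes 7 a_n at x^n.
Matching x^n: (n+2)(n+1) a_{n+2} + (-n(n-1) + 4 n + 7) a_n = 0.
Thus a_{n+2} = (n(n-1) - 4 n - 7) / ((n+1)(n+2)) * a_n.

Check with a_0 = 1, a_1 = -1 (apply the recurrence for n = 0, 1, 2, 3): a_0 = 1, a_1 = -1, a_2 = -7/2, a_3 = 11/6, a_4 = 91/24, a_5 = -143/120.

a_(n+2) = (n(n-1) - 4 n - 7) / ((n+1)(n+2)) * a_n; check: a_0 = 1, a_1 = -1, a_2 = -7/2, a_3 = 11/6, a_4 = 91/24, a_5 = -143/120


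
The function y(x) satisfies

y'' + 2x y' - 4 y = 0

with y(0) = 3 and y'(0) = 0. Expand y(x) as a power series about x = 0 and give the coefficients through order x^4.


Ansatz: y(x) = sum_{n>=0} a_n x^n, so y'(x) = sum_{n>=1} n a_n x^(n-1) and y''(x) = sum_{n>=2} n(n-1) a_n x^(n-2).
Substitute into P(x) y'' + Q(x) y' + R(x) y = 0 with P(x) = 1, Q(x) = 2x, R(x) = -4, and match powers of x.
Initial conditions: a_0 = 3, a_1 = 0.
Setting the coefficient of each power of x to zero and solving order by order (substituting the coefficients already found):
  x^0: 2 a_2 - 4 a_0 = 0  ->  2 a_2 = 4 a_0 = 12  ->  a_2 = 6
  x^1: 6 a_3 - 2 a_1 = 0  ->  6 a_3 = 2 a_1 = 0  ->  a_3 = 0
  x^2: 12 a_4 = 0  ->  a_4 = 0
Truncated series: y(x) = 3 + 6 x^2 + O(x^5).

a_0 = 3; a_1 = 0; a_2 = 6; a_3 = 0; a_4 = 0


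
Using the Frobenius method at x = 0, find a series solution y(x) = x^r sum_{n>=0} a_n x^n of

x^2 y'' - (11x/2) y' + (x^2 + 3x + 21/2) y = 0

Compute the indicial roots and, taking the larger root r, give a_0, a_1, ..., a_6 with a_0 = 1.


Write in Frobenius form y'' + (p(x)/x) y' + (q(x)/x^2) y = 0:
  p(x) = -11/2,  q(x) = x^2 + 3x + 21/2.
Indicial equation: r(r-1) + (-11/2) r + (21/2) = 0 -> roots r_1 = 7/2, r_2 = 3.
Take r = r_1 = 7/2. Let y(x) = x^r sum_{n>=0} a_n x^n with a_0 = 1.
Substitute y = x^r sum a_n x^n and match x^{r+n}. The recurrence is
  D(n) a_n + 3 a_{n-1} + 1 a_{n-2} = 0,  where D(n) = (r+n)(r+n-1) + (-11/2)(r+n) + (21/2).
  a_n = [-3 a_{n-1} - 1 a_{n-2}] / D(n).
Since the indicial polynomial factors as (r - r_1)(r - r_2), D(n) = (r_1 + n - r_1)(r_1 + n - r_2) = n(n + 1/2).
Evaluating step by step (a_0 = 1):
  n = 1: D(1) = 1(1 + 1/2) = 3/2; numerator = -3(1) = -3; a_1 = (-3)/(3/2) = -2
  n = 2: D(2) = 2(2 + 1/2) = 5; numerator = -3(-2) - 1(1) = 5; a_2 = (5)/(5) = 1
  n = 3: D(3) = 3(3 + 1/2) = 21/2; numerator = -3(1) - 1(-2) = -1; a_3 = (-1)/(21/2) = -2/21
  n = 4: D(4) = 4(4 + 1/2) = 18; numerator = -3(-2/21) - 1(1) = -5/7; a_4 = (-5/7)/(18) = -5/126
  n = 5: D(5) = 5(5 + 1/2) = 55/2; numerator = -3(-5/126) - 1(-2/21) = 3/14; a_5 = (3/14)/(55/2) = 3/385
  n = 6: D(6) = 6(6 + 1/2) = 39; numerator = -3(3/385) - 1(-5/126) = 113/6930; a_6 = (113/6930)/(39) = 113/270270

r = 7/2; a_0 = 1; a_1 = -2; a_2 = 1; a_3 = -2/21; a_4 = -5/126; a_5 = 3/385; a_6 = 113/270270


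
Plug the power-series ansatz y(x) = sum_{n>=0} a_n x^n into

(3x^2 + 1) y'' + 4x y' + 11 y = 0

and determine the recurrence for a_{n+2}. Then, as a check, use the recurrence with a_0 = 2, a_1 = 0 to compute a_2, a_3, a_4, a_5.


Substitute y = sum_n a_n x^n.
(1 + 3 x^2) y'' contributes (n+2)(n+1) a_{n+2} + 3 n(n-1) a_n at x^n.
4 x y'(x) contributes 4 n a_n at x^n.
11 y(x) contributes 11 a_n at x^n.
Matching x^n: (n+2)(n+1) a_{n+2} + (3 n(n-1) + 4 n + 11) a_n = 0.
Thus a_{n+2} = (-3 n(n-1) - 4 n - 11) / ((n+1)(n+2)) * a_n.

Check with a_0 = 2, a_1 = 0 (apply the recurrence for n = 0, 1, 2, 3): a_0 = 2, a_1 = 0, a_2 = -11, a_3 = 0, a_4 = 275/12, a_5 = 0.

a_(n+2) = (-3 n(n-1) - 4 n - 11) / ((n+1)(n+2)) * a_n; check: a_0 = 2, a_1 = 0, a_2 = -11, a_3 = 0, a_4 = 275/12, a_5 = 0


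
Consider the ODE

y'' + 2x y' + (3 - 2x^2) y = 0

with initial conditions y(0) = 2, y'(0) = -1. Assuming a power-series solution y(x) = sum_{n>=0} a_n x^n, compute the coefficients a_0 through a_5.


Ansatz: y(x) = sum_{n>=0} a_n x^n, so y'(x) = sum_{n>=1} n a_n x^(n-1) and y''(x) = sum_{n>=2} n(n-1) a_n x^(n-2).
Substitute into P(x) y'' + Q(x) y' + R(x) y = 0 with P(x) = 1, Q(x) = 2x, R(x) = 3 - 2x^2, and match powers of x.
Initial conditions: a_0 = 2, a_1 = -1.
Setting the coefficient of each power of x to zero and solving order by order (substituting the coefficients already found):
  x^0: 2 a_2 + 3 a_0 = 0  ->  2 a_2 = -3 a_0 = -6  ->  a_2 = -3
  x^1: 6 a_3 + 5 a_1 = 0  ->  6 a_3 = -5 a_1 = 5  ->  a_3 = 5/6
  x^2: 12 a_4 + 7 a_2 - 2 a_0 = 0  ->  12 a_4 = -7 a_2 + 2 a_0 = 25  ->  a_4 = 25/12
  x^3: 20 a_5 + 9 a_3 - 2 a_1 = 0  ->  20 a_5 = -9 a_3 + 2 a_1 = -19/2  ->  a_5 = -19/40
Truncated series: y(x) = 2 - x - 3 x^2 + (5/6) x^3 + (25/12) x^4 - (19/40) x^5 + O(x^6).

a_0 = 2; a_1 = -1; a_2 = -3; a_3 = 5/6; a_4 = 25/12; a_5 = -19/40


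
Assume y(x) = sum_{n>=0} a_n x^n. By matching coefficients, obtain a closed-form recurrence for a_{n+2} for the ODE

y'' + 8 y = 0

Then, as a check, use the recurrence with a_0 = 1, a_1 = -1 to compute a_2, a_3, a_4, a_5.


Substitute y = sum_n a_n x^n into y'' + (const) y = 0.
y''(x) = sum_{n>=0} (n+2)(n+1) a_{n+2} x^n.
The ODE becomes sum_n [(n+2)(n+1) a_{n+2} + 8 a_n] x^n = 0.
Setting each coefficient to zero gives the recurrence:
  (n+2)(n+1) a_{n+2} + 8 a_n = 0,
  a_{n+2} = -8 / ((n+1)(n+2)) a_n.

Check with a_0 = 1, a_1 = -1 (apply the recurrence for n = 0, 1, 2, 3): a_0 = 1, a_1 = -1, a_2 = -4, a_3 = 4/3, a_4 = 8/3, a_5 = -8/15.

a_{n+2} = -8/((n+1)(n+2)) * a_n; check: a_0 = 1, a_1 = -1, a_2 = -4, a_3 = 4/3, a_4 = 8/3, a_5 = -8/15


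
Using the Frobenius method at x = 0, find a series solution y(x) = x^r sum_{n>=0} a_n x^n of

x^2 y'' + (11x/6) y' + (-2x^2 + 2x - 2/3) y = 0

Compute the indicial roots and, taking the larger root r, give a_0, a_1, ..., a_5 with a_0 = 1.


Write in Frobenius form y'' + (p(x)/x) y' + (q(x)/x^2) y = 0:
  p(x) = 11/6,  q(x) = -2x^2 + 2x - 2/3.
Indicial equation: r(r-1) + (11/6) r + (-2/3) = 0 -> roots r_1 = 1/2, r_2 = -4/3.
Take r = r_1 = 1/2. Let y(x) = x^r sum_{n>=0} a_n x^n with a_0 = 1.
Substitute y = x^r sum a_n x^n and match x^{r+n}. The recurrence is
  D(n) a_n + 2 a_{n-1} - 2 a_{n-2} = 0,  where D(n) = (r+n)(r+n-1) + (11/6)(r+n) + (-2/3).
  a_n = [-2 a_{n-1} + 2 a_{n-2}] / D(n).
Since the indicial polynomial factors as (r - r_1)(r - r_2), D(n) = (r_1 + n - r_1)(r_1 + n - r_2) = n(n + 11/6).
Evaluating step by step (a_0 = 1):
  n = 1: D(1) = 1(1 + 11/6) = 17/6; numerator = -2(1) = -2; a_1 = (-2)/(17/6) = -12/17
  n = 2: D(2) = 2(2 + 11/6) = 23/3; numerator = -2(-12/17) + 2(1) = 58/17; a_2 = (58/17)/(23/3) = 174/391
  n = 3: D(3) = 3(3 + 11/6) = 29/2; numerator = -2(174/391) + 2(-12/17) = -900/391; a_3 = (-900/391)/(29/2) = -1800/11339
  n = 4: D(4) = 4(4 + 11/6) = 70/3; numerator = -2(-1800/11339) + 2(174/391) = 13692/11339; a_4 = (13692/11339)/(70/3) = 2934/56695
  n = 5: D(5) = 5(5 + 11/6) = 205/6; numerator = -2(2934/56695) + 2(-1800/11339) = -1404/3335; a_5 = (-1404/3335)/(205/6) = -8424/683675

r = 1/2; a_0 = 1; a_1 = -12/17; a_2 = 174/391; a_3 = -1800/11339; a_4 = 2934/56695; a_5 = -8424/683675


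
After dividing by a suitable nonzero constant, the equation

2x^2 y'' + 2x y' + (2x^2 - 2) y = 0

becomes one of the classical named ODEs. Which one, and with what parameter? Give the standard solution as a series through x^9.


All three coefficients share the factor 2; dividing through by 2 gives  x^2 y'' + x y' + (x^2 - 1) y = 0.
This matches the Bessel equation x^2 y'' + x y' + (x^2 - nu^2) y = 0 with nu^2 = 1, so nu = 1; the solution bounded at x = 0 is J_1(x).
Frobenius at x = 0: indicial roots ±nu; for r = nu the recurrence k(k + 2nu) c_k = -c_{k-2} gives the standard series J_nu(x) = sum_{k>=0} (-1)^k / (k! (k+nu)!) (x/2)^(2k+nu). Evaluate the first 5 terms:
  k = 0: (-1)^0 / (0! * 1! * 2^1) x^1 = 1/(1*1*2) x^1 = (1/2) x^1
  k = 1: (-1)^1 / (1! * 2! * 2^3) x^3 = -1/(1*2*8) x^3 = (-1/16) x^3
  k = 2: (-1)^2 / (2! * 3! * 2^5) x^5 = 1/(2*6*32) x^5 = (1/384) x^5
  k = 3: (-1)^3 / (3! * 4! * 2^7) x^7 = -1/(6*24*128) x^7 = (-1/18432) x^7
  k = 4: (-1)^4 / (4! * 5! * 2^9) x^9 = 1/(24*120*512) x^9 = (1/1474560) x^9
Hence J_1(x) = x^9/1474560 - x^7/18432 + x^5/384 - x^3/16 + x/2 + ....

J_1(x); series = x^9/1474560 - x^7/18432 + x^5/384 - x^3/16 + x/2


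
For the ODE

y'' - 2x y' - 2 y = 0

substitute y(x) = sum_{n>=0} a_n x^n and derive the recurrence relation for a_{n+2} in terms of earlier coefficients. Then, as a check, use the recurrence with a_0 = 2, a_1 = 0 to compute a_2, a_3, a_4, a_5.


Substitute y = sum_n a_n x^n.
y''(x) has coefficient (n+2)(n+1) a_{n+2} at x^n;
-2 x y'(x) has coefficient -2 n a_n at x^n (shift);
-2 y(x) has coefficient -2 a_n at x^n.
Matching x^n: (n+2)(n+1) a_{n+2} + (-2n - 2) a_n = 0.
Thus a_{n+2} = (2n + 2) / ((n+1)(n+2)) * a_n.

Check with a_0 = 2, a_1 = 0 (apply the recurrence for n = 0, 1, 2, 3): a_0 = 2, a_1 = 0, a_2 = 2, a_3 = 0, a_4 = 1, a_5 = 0.

a_(n+2) = (2n + 2) / ((n+1)(n+2)) * a_n; check: a_0 = 2, a_1 = 0, a_2 = 2, a_3 = 0, a_4 = 1, a_5 = 0


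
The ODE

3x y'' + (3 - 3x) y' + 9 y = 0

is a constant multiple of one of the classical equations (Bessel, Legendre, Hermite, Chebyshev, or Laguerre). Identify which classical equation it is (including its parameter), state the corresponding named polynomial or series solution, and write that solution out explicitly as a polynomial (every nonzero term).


All three coefficients share the factor 3; dividing through by 3 gives  x y'' + (1 - x) y' + 3 y = 0.
This matches the Laguerre equation x y'' + (1 - x) y' + n y = 0 with n = 3; the polynomial solution is L_3(x).
With y = sum_k a_k x^k, matching x^k gives (k+1)k a_{k+1} + (k+1) a_{k+1} - k a_k + n a_k = 0, i.e. (k+1)^2 a_{k+1} = (k - n) a_k = (k - 3) a_k. The right side vanishes at k = 3, so the series terminates at degree 3.
Standard normalization L_n(0) = 1 gives a_0 = 1. Work upward with a_{k+1} = (k - 3) a_k / (k+1)^2:
  a_1 = (0 - 3)(1) / 1^2 = -3/1 = -3
  a_2 = (1 - 3)(-3) / 2^2 = 6/4 = 3/2
  a_3 = (2 - 3)(3/2) / 3^2 = (-3/2)/9 = -1/6
Hence L_3(x) = -x^3/6 + 3 x^2/2 - 3 x + 1.

L_3(x); series = -x^3/6 + 3 x^2/2 - 3 x + 1


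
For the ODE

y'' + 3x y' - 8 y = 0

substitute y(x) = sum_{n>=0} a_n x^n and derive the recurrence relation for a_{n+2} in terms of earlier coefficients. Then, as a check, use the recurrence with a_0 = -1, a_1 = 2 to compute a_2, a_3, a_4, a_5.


Substitute y = sum_n a_n x^n.
y''(x) has coefficient (n+2)(n+1) a_{n+2} at x^n;
3 x y'(x) has coefficient 3 n a_n at x^n (shift);
-8 y(x) has coefficient -8 a_n at x^n.
Matching x^n: (n+2)(n+1) a_{n+2} + (3n - 8) a_n = 0.
Thus a_{n+2} = (-3n + 8) / ((n+1)(n+2)) * a_n.

Check with a_0 = -1, a_1 = 2 (apply the recurrence for n = 0, 1, 2, 3): a_0 = -1, a_1 = 2, a_2 = -4, a_3 = 5/3, a_4 = -2/3, a_5 = -1/12.

a_(n+2) = (-3n + 8) / ((n+1)(n+2)) * a_n; check: a_0 = -1, a_1 = 2, a_2 = -4, a_3 = 5/3, a_4 = -2/3, a_5 = -1/12


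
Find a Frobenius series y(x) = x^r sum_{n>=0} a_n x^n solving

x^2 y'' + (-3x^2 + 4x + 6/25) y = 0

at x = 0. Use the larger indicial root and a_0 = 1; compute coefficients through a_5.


Write in Frobenius form y'' + (p(x)/x) y' + (q(x)/x^2) y = 0:
  p(x) = 0,  q(x) = -3x^2 + 4x + 6/25.
Indicial equation: r(r-1) + (0) r + (6/25) = 0 -> roots r_1 = 3/5, r_2 = 2/5.
Take r = r_1 = 3/5. Let y(x) = x^r sum_{n>=0} a_n x^n with a_0 = 1.
Substitute y = x^r sum a_n x^n and match x^{r+n}. The recurrence is
  D(n) a_n + 4 a_{n-1} - 3 a_{n-2} = 0,  where D(n) = (r+n)(r+n-1) + (0)(r+n) + (6/25).
  a_n = [-4 a_{n-1} + 3 a_{n-2}] / D(n).
Since the indicial polynomial factors as (r - r_1)(r - r_2), D(n) = (r_1 + n - r_1)(r_1 + n - r_2) = n(n + 1/5).
Evaluating step by step (a_0 = 1):
  n = 1: D(1) = 1(1 + 1/5) = 6/5; numerator = -4(1) = -4; a_1 = (-4)/(6/5) = -10/3
  n = 2: D(2) = 2(2 + 1/5) = 22/5; numerator = -4(-10/3) + 3(1) = 49/3; a_2 = (49/3)/(22/5) = 245/66
  n = 3: D(3) = 3(3 + 1/5) = 48/5; numerator = -4(245/66) + 3(-10/3) = -820/33; a_3 = (-820/33)/(48/5) = -1025/396
  n = 4: D(4) = 4(4 + 1/5) = 84/5; numerator = -4(-1025/396) + 3(245/66) = 4255/198; a_4 = (4255/198)/(84/5) = 21275/16632
  n = 5: D(5) = 5(5 + 1/5) = 26; numerator = -4(21275/16632) + 3(-1025/396) = -107125/8316; a_5 = (-107125/8316)/(26) = -107125/216216

r = 3/5; a_0 = 1; a_1 = -10/3; a_2 = 245/66; a_3 = -1025/396; a_4 = 21275/16632; a_5 = -107125/216216


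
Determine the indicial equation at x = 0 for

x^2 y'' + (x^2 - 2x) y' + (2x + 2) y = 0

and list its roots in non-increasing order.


Divide by x^2 to reach normal form y'' + P_1(x) y' + P_2(x) y = 0 with P_1(x) = 1 - 2/x and P_2(x) = 2/x + 2/x^2.
x = 0 is a singular point because the y'-coefficient 1 - 2/x has a pole at x = 0 and the y-coefficient 2/x + 2/x^2 has a pole at x = 0.
It is a regular singular point because x P_1(x) = p(x) = x - 2 and x^2 P_2(x) = q(x) = 2x + 2 are polynomials, hence analytic at x = 0.
p(0) = -2,  q(0) = 2.
Indicial equation: r(r-1) + p(0) r + q(0) = 0, i.e. r^2 + (p(0) - 1) r + q(0) = 0, i.e. r^2 - 3 r + 2 = 0.
Discriminant: (-3)^2 - 4(2) = 1, so r = (3 ± 1)/2.
Solving: r_1 = 2, r_2 = 1.

indicial: r^2 - 3 r + 2 = 0; roots r_1 = 2, r_2 = 1


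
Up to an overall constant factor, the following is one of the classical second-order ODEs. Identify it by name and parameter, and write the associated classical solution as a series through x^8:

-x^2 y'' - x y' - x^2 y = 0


All three coefficients share the factor -1; dividing through by -1 gives  x^2 y'' + x y' + x^2 y = 0.
This matches the Bessel equation x^2 y'' + x y' + (x^2 - nu^2) y = 0 with nu^2 = 0, so nu = 0; the solution bounded at x = 0 is J_0(x).
Frobenius at x = 0: indicial roots ±nu; for r = nu the recurrence k(k + 2nu) c_k = -c_{k-2} gives the standard series J_nu(x) = sum_{k>=0} (-1)^k / (k! (k+nu)!) (x/2)^(2k+nu). Evaluate the first 5 terms:
  k = 0: (-1)^0 / (0! * 0! * 2^0) x^0 = 1/(1*1*1) x^0 = (1) x^0
  k = 1: (-1)^1 / (1! * 1! * 2^2) x^2 = -1/(1*1*4) x^2 = (-1/4) x^2
  k = 2: (-1)^2 / (2! * 2! * 2^4) x^4 = 1/(2*2*16) x^4 = (1/64) x^4
  k = 3: (-1)^3 / (3! * 3! * 2^6) x^6 = -1/(6*6*64) x^6 = (-1/2304) x^6
  k = 4: (-1)^4 / (4! * 4! * 2^8) x^8 = 1/(24*24*256) x^8 = (1/147456) x^8
Hence J_0(x) = x^8/147456 - x^6/2304 + x^4/64 - x^2/4 + 1 + ....

J_0(x); series = x^8/147456 - x^6/2304 + x^4/64 - x^2/4 + 1


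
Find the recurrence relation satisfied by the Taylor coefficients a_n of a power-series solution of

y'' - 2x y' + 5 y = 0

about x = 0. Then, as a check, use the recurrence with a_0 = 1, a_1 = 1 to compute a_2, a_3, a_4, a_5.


Substitute y = sum_n a_n x^n.
y''(x) has coefficient (n+2)(n+1) a_{n+2} at x^n;
-2 x y'(x) has coefficient -2 n a_n at x^n (shift);
5 y(x) has coefficient 5 a_n at x^n.
Matching x^n: (n+2)(n+1) a_{n+2} + (-2n + 5) a_n = 0.
Thus a_{n+2} = (2n - 5) / ((n+1)(n+2)) * a_n.

Check with a_0 = 1, a_1 = 1 (apply the recurrence for n = 0, 1, 2, 3): a_0 = 1, a_1 = 1, a_2 = -5/2, a_3 = -1/2, a_4 = 5/24, a_5 = -1/40.

a_(n+2) = (2n - 5) / ((n+1)(n+2)) * a_n; check: a_0 = 1, a_1 = 1, a_2 = -5/2, a_3 = -1/2, a_4 = 5/24, a_5 = -1/40


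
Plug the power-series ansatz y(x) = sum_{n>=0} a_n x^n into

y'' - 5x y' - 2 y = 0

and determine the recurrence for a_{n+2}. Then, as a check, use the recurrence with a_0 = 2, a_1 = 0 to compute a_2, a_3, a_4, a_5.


Substitute y = sum_n a_n x^n.
y''(x) has coefficient (n+2)(n+1) a_{n+2} at x^n;
-5 x y'(x) has coefficient -5 n a_n at x^n (shift);
-2 y(x) has coefficient -2 a_n at x^n.
Matching x^n: (n+2)(n+1) a_{n+2} + (-5n - 2) a_n = 0.
Thus a_{n+2} = (5n + 2) / ((n+1)(n+2)) * a_n.

Check with a_0 = 2, a_1 = 0 (apply the recurrence for n = 0, 1, 2, 3): a_0 = 2, a_1 = 0, a_2 = 2, a_3 = 0, a_4 = 2, a_5 = 0.

a_(n+2) = (5n + 2) / ((n+1)(n+2)) * a_n; check: a_0 = 2, a_1 = 0, a_2 = 2, a_3 = 0, a_4 = 2, a_5 = 0


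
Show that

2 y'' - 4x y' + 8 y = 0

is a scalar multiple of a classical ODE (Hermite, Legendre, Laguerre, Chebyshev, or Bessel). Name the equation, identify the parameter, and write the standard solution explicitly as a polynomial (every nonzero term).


All three coefficients share the factor 2; dividing through by 2 gives  y'' - 2x y' + 4 y = 0.
This matches the Hermite equation y'' - 2x y' + 2n y = 0 with 2n = 4, so n = 2; the polynomial solution is H_2(x).
With y = sum_k a_k x^k, matching x^k gives (k+2)(k+1) a_{k+2} = 2(k - n) a_k = 2(k - 2) a_k. The right side vanishes at k = 2, so the series with the parity of 2 terminates at degree 2.
Standard normalization: leading coefficient of H_n is 2^n, so a_2 = 2^2 = 4. Work downward with a_k = (k+1)(k+2) a_{k+2} / (2(k - n)):
  a_0 = (1)(2)(4) / (2(0 - 2)) = 8/(-4) = -2
Hence H_2(x) = 4 x^2 - 2.

H_2(x); series = 4 x^2 - 2


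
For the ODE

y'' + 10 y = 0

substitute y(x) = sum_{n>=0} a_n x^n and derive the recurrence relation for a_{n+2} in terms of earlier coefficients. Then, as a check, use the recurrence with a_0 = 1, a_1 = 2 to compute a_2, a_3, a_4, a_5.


Substitute y = sum_n a_n x^n into y'' + (const) y = 0.
y''(x) = sum_{n>=0} (n+2)(n+1) a_{n+2} x^n.
The ODE becomes sum_n [(n+2)(n+1) a_{n+2} + 10 a_n] x^n = 0.
Setting each coefficient to zero gives the recurrence:
  (n+2)(n+1) a_{n+2} + 10 a_n = 0,
  a_{n+2} = -10 / ((n+1)(n+2)) a_n.

Check with a_0 = 1, a_1 = 2 (apply the recurrence for n = 0, 1, 2, 3): a_0 = 1, a_1 = 2, a_2 = -5, a_3 = -10/3, a_4 = 25/6, a_5 = 5/3.

a_{n+2} = -10/((n+1)(n+2)) * a_n; check: a_0 = 1, a_1 = 2, a_2 = -5, a_3 = -10/3, a_4 = 25/6, a_5 = 5/3


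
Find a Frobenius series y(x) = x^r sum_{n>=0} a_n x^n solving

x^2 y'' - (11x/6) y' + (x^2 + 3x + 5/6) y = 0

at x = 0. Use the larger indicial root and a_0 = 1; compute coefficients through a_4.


Write in Frobenius form y'' + (p(x)/x) y' + (q(x)/x^2) y = 0:
  p(x) = -11/6,  q(x) = x^2 + 3x + 5/6.
Indicial equation: r(r-1) + (-11/6) r + (5/6) = 0 -> roots r_1 = 5/2, r_2 = 1/3.
Take r = r_1 = 5/2. Let y(x) = x^r sum_{n>=0} a_n x^n with a_0 = 1.
Substitute y = x^r sum a_n x^n and match x^{r+n}. The recurrence is
  D(n) a_n + 3 a_{n-1} + 1 a_{n-2} = 0,  where D(n) = (r+n)(r+n-1) + (-11/6)(r+n) + (5/6).
  a_n = [-3 a_{n-1} - 1 a_{n-2}] / D(n).
Since the indicial polynomial factors as (r - r_1)(r - r_2), D(n) = (r_1 + n - r_1)(r_1 + n - r_2) = n(n + 13/6).
Evaluating step by step (a_0 = 1):
  n = 1: D(1) = 1(1 + 13/6) = 19/6; numerator = -3(1) = -3; a_1 = (-3)/(19/6) = -18/19
  n = 2: D(2) = 2(2 + 13/6) = 25/3; numerator = -3(-18/19) - 1(1) = 35/19; a_2 = (35/19)/(25/3) = 21/95
  n = 3: D(3) = 3(3 + 13/6) = 31/2; numerator = -3(21/95) - 1(-18/19) = 27/95; a_3 = (27/95)/(31/2) = 54/2945
  n = 4: D(4) = 4(4 + 13/6) = 74/3; numerator = -3(54/2945) - 1(21/95) = -813/2945; a_4 = (-813/2945)/(74/3) = -2439/217930

r = 5/2; a_0 = 1; a_1 = -18/19; a_2 = 21/95; a_3 = 54/2945; a_4 = -2439/217930


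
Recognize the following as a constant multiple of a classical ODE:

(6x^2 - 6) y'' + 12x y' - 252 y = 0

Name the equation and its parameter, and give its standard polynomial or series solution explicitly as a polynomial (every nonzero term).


All three coefficients share the factor -6; dividing through by -6 gives  (1 - x^2) y'' - 2x y' + 42 y = 0.
This matches the Legendre equation (1 - x^2) y'' - 2x y' + n(n+1) y = 0 (note the -2x y' term) with n(n+1) = 42, so n = 6; the polynomial solution is P_6(x).
With y = sum_k a_k x^k, matching x^k gives (k+2)(k+1) a_{k+2} = [k(k+1) - n(n+1)] a_k = (k - 6)(k + 7) a_k. The right side vanishes at k = 6, so the series with the parity of 6 terminates at degree 6.
Standard normalization (P_n(1) = 1): leading coefficient (2n)!/(2^n (n!)^2) = 479001600/(64*518400) = 231/16, so a_6 = 231/16. Work downward with a_k = (k+1)(k+2) a_{k+2} / ((k - 6)(k + 7)):
  a_4 = (5)(6)(231/16) / ((4 - 6)(4 + 7)) = (3465/8)/(-22) = -315/16
  a_2 = (3)(4)(-315/16) / ((2 - 6)(2 + 7)) = (-945/4)/(-36) = 105/16
  a_0 = (1)(2)(105/16) / ((0 - 6)(0 + 7)) = (105/8)/(-42) = -5/16
Hence P_6(x) = 231 x^6/16 - 315 x^4/16 + 105 x^2/16 - 5/16.

P_6(x); series = 231 x^6/16 - 315 x^4/16 + 105 x^2/16 - 5/16


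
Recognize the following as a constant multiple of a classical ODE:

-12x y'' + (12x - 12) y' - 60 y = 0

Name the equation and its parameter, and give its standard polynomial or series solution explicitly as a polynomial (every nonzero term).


All three coefficients share the factor -12; dividing through by -12 gives  x y'' + (1 - x) y' + 5 y = 0.
This matches the Laguerre equation x y'' + (1 - x) y' + n y = 0 with n = 5; the polynomial solution is L_5(x).
With y = sum_k a_k x^k, matching x^k gives (k+1)k a_{k+1} + (k+1) a_{k+1} - k a_k + n a_k = 0, i.e. (k+1)^2 a_{k+1} = (k - n) a_k = (k - 5) a_k. The right side vanishes at k = 5, so the series terminates at degree 5.
Standard normalization L_n(0) = 1 gives a_0 = 1. Work upward with a_{k+1} = (k - 5) a_k / (k+1)^2:
  a_1 = (0 - 5)(1) / 1^2 = -5/1 = -5
  a_2 = (1 - 5)(-5) / 2^2 = 20/4 = 5
  a_3 = (2 - 5)(5) / 3^2 = -15/9 = -5/3
  a_4 = (3 - 5)(-5/3) / 4^2 = (10/3)/16 = 5/24
  a_5 = (4 - 5)(5/24) / 5^2 = (-5/24)/25 = -1/120
Hence L_5(x) = -x^5/120 + 5 x^4/24 - 5 x^3/3 + 5 x^2 - 5 x + 1.

L_5(x); series = -x^5/120 + 5 x^4/24 - 5 x^3/3 + 5 x^2 - 5 x + 1


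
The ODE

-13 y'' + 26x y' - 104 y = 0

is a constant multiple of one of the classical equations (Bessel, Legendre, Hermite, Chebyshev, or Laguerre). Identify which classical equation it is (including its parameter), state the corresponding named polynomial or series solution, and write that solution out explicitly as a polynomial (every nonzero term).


All three coefficients share the factor -13; dividing through by -13 gives  y'' - 2x y' + 8 y = 0.
This matches the Hermite equation y'' - 2x y' + 2n y = 0 with 2n = 8, so n = 4; the polynomial solution is H_4(x).
With y = sum_k a_k x^k, matching x^k gives (k+2)(k+1) a_{k+2} = 2(k - n) a_k = 2(k - 4) a_k. The right side vanishes at k = 4, so the series with the parity of 4 terminates at degree 4.
Standard normalization: leading coefficient of H_n is 2^n, so a_4 = 2^4 = 16. Work downward with a_k = (k+1)(k+2) a_{k+2} / (2(k - n)):
  a_2 = (3)(4)(16) / (2(2 - 4)) = 192/(-4) = -48
  a_0 = (1)(2)(-48) / (2(0 - 4)) = -96/(-8) = 12
Hence H_4(x) = 16 x^4 - 48 x^2 + 12.

H_4(x); series = 16 x^4 - 48 x^2 + 12


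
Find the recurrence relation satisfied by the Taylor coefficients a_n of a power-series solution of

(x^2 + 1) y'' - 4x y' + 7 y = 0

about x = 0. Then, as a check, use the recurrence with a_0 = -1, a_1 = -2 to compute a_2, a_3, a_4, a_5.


Substitute y = sum_n a_n x^n.
(1 + 1 x^2) y'' contributes (n+2)(n+1) a_{n+2} + n(n-1) a_n at x^n.
-4 x y'(x) contributes -4 n a_n at x^n.
7 y(x) contributes 7 a_n at x^n.
Matching x^n: (n+2)(n+1) a_{n+2} + (n(n-1) - 4 n + 7) a_n = 0.
Thus a_{n+2} = (-n(n-1) + 4 n - 7) / ((n+1)(n+2)) * a_n.

Check with a_0 = -1, a_1 = -2 (apply the recurrence for n = 0, 1, 2, 3): a_0 = -1, a_1 = -2, a_2 = 7/2, a_3 = 1, a_4 = -7/24, a_5 = -1/20.

a_(n+2) = (-n(n-1) + 4 n - 7) / ((n+1)(n+2)) * a_n; check: a_0 = -1, a_1 = -2, a_2 = 7/2, a_3 = 1, a_4 = -7/24, a_5 = -1/20


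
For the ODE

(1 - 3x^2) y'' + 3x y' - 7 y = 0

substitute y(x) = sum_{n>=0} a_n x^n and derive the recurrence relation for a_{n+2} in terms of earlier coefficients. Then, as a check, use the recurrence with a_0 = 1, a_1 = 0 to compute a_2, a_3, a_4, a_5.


Substitute y = sum_n a_n x^n.
(1 - 3 x^2) y'' contributes (n+2)(n+1) a_{n+2} - 3 n(n-1) a_n at x^n.
3 x y'(x) contributes 3 n a_n at x^n.
-7 y(x) contributes -7 a_n at x^n.
Matching x^n: (n+2)(n+1) a_{n+2} + (-3 n(n-1) + 3 n - 7) a_n = 0.
Thus a_{n+2} = (3 n(n-1) - 3 n + 7) / ((n+1)(n+2)) * a_n.

Check with a_0 = 1, a_1 = 0 (apply the recurrence for n = 0, 1, 2, 3): a_0 = 1, a_1 = 0, a_2 = 7/2, a_3 = 0, a_4 = 49/24, a_5 = 0.

a_(n+2) = (3 n(n-1) - 3 n + 7) / ((n+1)(n+2)) * a_n; check: a_0 = 1, a_1 = 0, a_2 = 7/2, a_3 = 0, a_4 = 49/24, a_5 = 0


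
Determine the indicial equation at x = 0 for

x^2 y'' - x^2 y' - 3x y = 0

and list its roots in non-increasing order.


Divide by x^2 to reach normal form y'' + P_1(x) y' + P_2(x) y = 0 with P_1(x) = -1 and P_2(x) = -3/x.
x = 0 is a singular point because the y-coefficient -3/x has a pole at x = 0.
It is a regular singular point because x P_1(x) = p(x) = -x and x^2 P_2(x) = q(x) = -3x are polynomials, hence analytic at x = 0.
p(0) = 0,  q(0) = 0.
Indicial equation: r(r-1) + p(0) r + q(0) = 0, i.e. r^2 + (p(0) - 1) r + q(0) = 0, i.e. r^2 - 1 r = 0.
Discriminant: (-1)^2 - 4(0) = 1, so r = (1 ± 1)/2.
Solving: r_1 = 1, r_2 = 0.

indicial: r^2 - 1 r = 0; roots r_1 = 1, r_2 = 0


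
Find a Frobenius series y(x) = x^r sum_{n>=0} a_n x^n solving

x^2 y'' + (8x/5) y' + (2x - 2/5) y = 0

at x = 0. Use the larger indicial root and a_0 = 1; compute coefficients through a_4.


Write in Frobenius form y'' + (p(x)/x) y' + (q(x)/x^2) y = 0:
  p(x) = 8/5,  q(x) = 2x - 2/5.
Indicial equation: r(r-1) + (8/5) r + (-2/5) = 0 -> roots r_1 = 2/5, r_2 = -1.
Take r = r_1 = 2/5. Let y(x) = x^r sum_{n>=0} a_n x^n with a_0 = 1.
Substitute y = x^r sum a_n x^n and match x^{r+n}. The recurrence is
  D(n) a_n + 2 a_{n-1} = 0,  where D(n) = (r+n)(r+n-1) + (8/5)(r+n) + (-2/5).
  a_n = -2 / D(n) * a_{n-1}.
Since the indicial polynomial factors as (r - r_1)(r - r_2), D(n) = (r_1 + n - r_1)(r_1 + n - r_2) = n(n + 7/5).
Evaluating step by step (a_0 = 1):
  n = 1: D(1) = 1(1 + 7/5) = 12/5; numerator = -2(1) = -2; a_1 = (-2)/(12/5) = -5/6
  n = 2: D(2) = 2(2 + 7/5) = 34/5; numerator = -2(-5/6) = 5/3; a_2 = (5/3)/(34/5) = 25/102
  n = 3: D(3) = 3(3 + 7/5) = 66/5; numerator = -2(25/102) = -25/51; a_3 = (-25/51)/(66/5) = -125/3366
  n = 4: D(4) = 4(4 + 7/5) = 108/5; numerator = -2(-125/3366) = 125/1683; a_4 = (125/1683)/(108/5) = 625/181764

r = 2/5; a_0 = 1; a_1 = -5/6; a_2 = 25/102; a_3 = -125/3366; a_4 = 625/181764


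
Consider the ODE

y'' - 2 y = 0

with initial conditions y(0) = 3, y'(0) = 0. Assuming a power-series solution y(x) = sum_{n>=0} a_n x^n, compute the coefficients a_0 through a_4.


Ansatz: y(x) = sum_{n>=0} a_n x^n, so y'(x) = sum_{n>=1} n a_n x^(n-1) and y''(x) = sum_{n>=2} n(n-1) a_n x^(n-2).
Substitute into P(x) y'' + Q(x) y' + R(x) y = 0 with P(x) = 1, Q(x) = 0, R(x) = -2, and match powers of x.
Initial conditions: a_0 = 3, a_1 = 0.
Setting the coefficient of each power of x to zero and solving order by order (substituting the coefficients already found):
  x^0: 2 a_2 - 2 a_0 = 0  ->  2 a_2 = 2 a_0 = 6  ->  a_2 = 3
  x^1: 6 a_3 - 2 a_1 = 0  ->  6 a_3 = 2 a_1 = 0  ->  a_3 = 0
  x^2: 12 a_4 - 2 a_2 = 0  ->  12 a_4 = 2 a_2 = 6  ->  a_4 = 1/2
Truncated series: y(x) = 3 + 3 x^2 + (1/2) x^4 + O(x^5).

a_0 = 3; a_1 = 0; a_2 = 3; a_3 = 0; a_4 = 1/2


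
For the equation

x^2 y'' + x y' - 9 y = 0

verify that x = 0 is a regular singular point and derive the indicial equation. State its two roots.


Divide by x^2 to reach normal form y'' + P_1(x) y' + P_2(x) y = 0 with P_1(x) = 1/x and P_2(x) = -9/x^2.
x = 0 is a singular point because the y'-coefficient 1/x has a pole at x = 0 and the y-coefficient -9/x^2 has a pole at x = 0.
It is a regular singular point because x P_1(x) = p(x) = 1 and x^2 P_2(x) = q(x) = -9 are polynomials, hence analytic at x = 0.
p(0) = 1,  q(0) = -9.
Indicial equation: r(r-1) + p(0) r + q(0) = 0, i.e. r^2 + (p(0) - 1) r + q(0) = 0, i.e. r^2 - 9 = 0.
Discriminant: (0)^2 - 4(-9) = 36, so r = (0 ± 6)/2.
Solving: r_1 = 3, r_2 = -3.

indicial: r^2 - 9 = 0; roots r_1 = 3, r_2 = -3


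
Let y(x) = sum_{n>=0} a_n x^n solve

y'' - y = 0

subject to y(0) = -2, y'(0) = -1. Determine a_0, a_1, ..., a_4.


Ansatz: y(x) = sum_{n>=0} a_n x^n, so y'(x) = sum_{n>=1} n a_n x^(n-1) and y''(x) = sum_{n>=2} n(n-1) a_n x^(n-2).
Substitute into P(x) y'' + Q(x) y' + R(x) y = 0 with P(x) = 1, Q(x) = 0, R(x) = -1, and match powers of x.
Initial conditions: a_0 = -2, a_1 = -1.
Setting the coefficient of each power of x to zero and solving order by order (substituting the coefficients already found):
  x^0: 2 a_2 - a_0 = 0  ->  2 a_2 = a_0 = -2  ->  a_2 = -1
  x^1: 6 a_3 - a_1 = 0  ->  6 a_3 = a_1 = -1  ->  a_3 = -1/6
  x^2: 12 a_4 - a_2 = 0  ->  12 a_4 = a_2 = -1  ->  a_4 = -1/12
Truncated series: y(x) = -2 - x - x^2 - (1/6) x^3 - (1/12) x^4 + O(x^5).

a_0 = -2; a_1 = -1; a_2 = -1; a_3 = -1/6; a_4 = -1/12


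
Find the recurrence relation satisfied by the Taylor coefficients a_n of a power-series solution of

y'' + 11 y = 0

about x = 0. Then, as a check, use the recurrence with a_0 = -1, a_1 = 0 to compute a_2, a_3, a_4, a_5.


Substitute y = sum_n a_n x^n into y'' + (const) y = 0.
y''(x) = sum_{n>=0} (n+2)(n+1) a_{n+2} x^n.
The ODE becomes sum_n [(n+2)(n+1) a_{n+2} + 11 a_n] x^n = 0.
Setting each coefficient to zero gives the recurrence:
  (n+2)(n+1) a_{n+2} + 11 a_n = 0,
  a_{n+2} = -11 / ((n+1)(n+2)) a_n.

Check with a_0 = -1, a_1 = 0 (apply the recurrence for n = 0, 1, 2, 3): a_0 = -1, a_1 = 0, a_2 = 11/2, a_3 = 0, a_4 = -121/24, a_5 = 0.

a_{n+2} = -11/((n+1)(n+2)) * a_n; check: a_0 = -1, a_1 = 0, a_2 = 11/2, a_3 = 0, a_4 = -121/24, a_5 = 0


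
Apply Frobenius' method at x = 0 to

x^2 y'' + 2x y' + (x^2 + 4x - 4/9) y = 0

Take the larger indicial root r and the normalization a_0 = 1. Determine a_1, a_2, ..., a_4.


Write in Frobenius form y'' + (p(x)/x) y' + (q(x)/x^2) y = 0:
  p(x) = 2,  q(x) = x^2 + 4x - 4/9.
Indicial equation: r(r-1) + (2) r + (-4/9) = 0 -> roots r_1 = 1/3, r_2 = -4/3.
Take r = r_1 = 1/3. Let y(x) = x^r sum_{n>=0} a_n x^n with a_0 = 1.
Substitute y = x^r sum a_n x^n and match x^{r+n}. The recurrence is
  D(n) a_n + 4 a_{n-1} + 1 a_{n-2} = 0,  where D(n) = (r+n)(r+n-1) + (2)(r+n) + (-4/9).
  a_n = [-4 a_{n-1} - 1 a_{n-2}] / D(n).
Since the indicial polynomial factors as (r - r_1)(r - r_2), D(n) = (r_1 + n - r_1)(r_1 + n - r_2) = n(n + 5/3).
Evaluating step by step (a_0 = 1):
  n = 1: D(1) = 1(1 + 5/3) = 8/3; numerator = -4(1) = -4; a_1 = (-4)/(8/3) = -3/2
  n = 2: D(2) = 2(2 + 5/3) = 22/3; numerator = -4(-3/2) - 1(1) = 5; a_2 = (5)/(22/3) = 15/22
  n = 3: D(3) = 3(3 + 5/3) = 14; numerator = -4(15/22) - 1(-3/2) = -27/22; a_3 = (-27/22)/(14) = -27/308
  n = 4: D(4) = 4(4 + 5/3) = 68/3; numerator = -4(-27/308) - 1(15/22) = -51/154; a_4 = (-51/154)/(68/3) = -9/616

r = 1/3; a_0 = 1; a_1 = -3/2; a_2 = 15/22; a_3 = -27/308; a_4 = -9/616


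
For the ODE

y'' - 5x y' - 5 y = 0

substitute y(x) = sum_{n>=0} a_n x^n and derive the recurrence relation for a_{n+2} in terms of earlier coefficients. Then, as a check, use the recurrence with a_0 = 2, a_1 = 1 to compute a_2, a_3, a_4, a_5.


Substitute y = sum_n a_n x^n.
y''(x) has coefficient (n+2)(n+1) a_{n+2} at x^n;
-5 x y'(x) has coefficient -5 n a_n at x^n (shift);
-5 y(x) has coefficient -5 a_n at x^n.
Matching x^n: (n+2)(n+1) a_{n+2} + (-5n - 5) a_n = 0.
Thus a_{n+2} = (5n + 5) / ((n+1)(n+2)) * a_n.

Check with a_0 = 2, a_1 = 1 (apply the recurrence for n = 0, 1, 2, 3): a_0 = 2, a_1 = 1, a_2 = 5, a_3 = 5/3, a_4 = 25/4, a_5 = 5/3.

a_(n+2) = (5n + 5) / ((n+1)(n+2)) * a_n; check: a_0 = 2, a_1 = 1, a_2 = 5, a_3 = 5/3, a_4 = 25/4, a_5 = 5/3


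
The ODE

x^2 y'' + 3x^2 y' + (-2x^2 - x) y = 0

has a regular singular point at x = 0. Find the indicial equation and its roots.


Divide by x^2 to reach normal form y'' + P_1(x) y' + P_2(x) y = 0 with P_1(x) = 3 and P_2(x) = -2 - 1/x.
x = 0 is a singular point because the y-coefficient -2 - 1/x has a pole at x = 0.
It is a regular singular point because x P_1(x) = p(x) = 3x and x^2 P_2(x) = q(x) = -2x^2 - x are polynomials, hence analytic at x = 0.
p(0) = 0,  q(0) = 0.
Indicial equation: r(r-1) + p(0) r + q(0) = 0, i.e. r^2 + (p(0) - 1) r + q(0) = 0, i.e. r^2 - 1 r = 0.
Discriminant: (-1)^2 - 4(0) = 1, so r = (1 ± 1)/2.
Solving: r_1 = 1, r_2 = 0.

indicial: r^2 - 1 r = 0; roots r_1 = 1, r_2 = 0


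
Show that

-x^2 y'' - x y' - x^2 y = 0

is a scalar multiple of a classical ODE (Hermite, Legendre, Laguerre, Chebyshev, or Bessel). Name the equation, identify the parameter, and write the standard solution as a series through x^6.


All three coefficients share the factor -1; dividing through by -1 gives  x^2 y'' + x y' + x^2 y = 0.
This matches the Bessel equation x^2 y'' + x y' + (x^2 - nu^2) y = 0 with nu^2 = 0, so nu = 0; the solution bounded at x = 0 is J_0(x).
Frobenius at x = 0: indicial roots ±nu; for r = nu the recurrence k(k + 2nu) c_k = -c_{k-2} gives the standard series J_nu(x) = sum_{k>=0} (-1)^k / (k! (k+nu)!) (x/2)^(2k+nu). Evaluate the first 4 terms:
  k = 0: (-1)^0 / (0! * 0! * 2^0) x^0 = 1/(1*1*1) x^0 = (1) x^0
  k = 1: (-1)^1 / (1! * 1! * 2^2) x^2 = -1/(1*1*4) x^2 = (-1/4) x^2
  k = 2: (-1)^2 / (2! * 2! * 2^4) x^4 = 1/(2*2*16) x^4 = (1/64) x^4
  k = 3: (-1)^3 / (3! * 3! * 2^6) x^6 = -1/(6*6*64) x^6 = (-1/2304) x^6
Hence J_0(x) = -x^6/2304 + x^4/64 - x^2/4 + 1 + ....

J_0(x); series = -x^6/2304 + x^4/64 - x^2/4 + 1


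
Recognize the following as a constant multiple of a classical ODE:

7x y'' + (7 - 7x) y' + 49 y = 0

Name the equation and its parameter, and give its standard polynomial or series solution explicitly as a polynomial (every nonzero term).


All three coefficients share the factor 7; dividing through by 7 gives  x y'' + (1 - x) y' + 7 y = 0.
This matches the Laguerre equation x y'' + (1 - x) y' + n y = 0 with n = 7; the polynomial solution is L_7(x).
With y = sum_k a_k x^k, matching x^k gives (k+1)k a_{k+1} + (k+1) a_{k+1} - k a_k + n a_k = 0, i.e. (k+1)^2 a_{k+1} = (k - n) a_k = (k - 7) a_k. The right side vanishes at k = 7, so the series terminates at degree 7.
Standard normalization L_n(0) = 1 gives a_0 = 1. Work upward with a_{k+1} = (k - 7) a_k / (k+1)^2:
  a_1 = (0 - 7)(1) / 1^2 = -7/1 = -7
  a_2 = (1 - 7)(-7) / 2^2 = 42/4 = 21/2
  a_3 = (2 - 7)(21/2) / 3^2 = (-105/2)/9 = -35/6
  a_4 = (3 - 7)(-35/6) / 4^2 = (70/3)/16 = 35/24
  a_5 = (4 - 7)(35/24) / 5^2 = (-35/8)/25 = -7/40
  a_6 = (5 - 7)(-7/40) / 6^2 = (7/20)/36 = 7/720
  a_7 = (6 - 7)(7/720) / 7^2 = (-7/720)/49 = -1/5040
Hence L_7(x) = -x^7/5040 + 7 x^6/720 - 7 x^5/40 + 35 x^4/24 - 35 x^3/6 + 21 x^2/2 - 7 x + 1.

L_7(x); series = -x^7/5040 + 7 x^6/720 - 7 x^5/40 + 35 x^4/24 - 35 x^3/6 + 21 x^2/2 - 7 x + 1


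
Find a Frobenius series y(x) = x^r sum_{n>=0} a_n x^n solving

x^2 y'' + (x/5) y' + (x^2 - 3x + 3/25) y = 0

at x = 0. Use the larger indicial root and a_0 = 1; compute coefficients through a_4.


Write in Frobenius form y'' + (p(x)/x) y' + (q(x)/x^2) y = 0:
  p(x) = 1/5,  q(x) = x^2 - 3x + 3/25.
Indicial equation: r(r-1) + (1/5) r + (3/25) = 0 -> roots r_1 = 3/5, r_2 = 1/5.
Take r = r_1 = 3/5. Let y(x) = x^r sum_{n>=0} a_n x^n with a_0 = 1.
Substitute y = x^r sum a_n x^n and match x^{r+n}. The recurrence is
  D(n) a_n - 3 a_{n-1} + 1 a_{n-2} = 0,  where D(n) = (r+n)(r+n-1) + (1/5)(r+n) + (3/25).
  a_n = [3 a_{n-1} - 1 a_{n-2}] / D(n).
Since the indicial polynomial factors as (r - r_1)(r - r_2), D(n) = (r_1 + n - r_1)(r_1 + n - r_2) = n(n + 2/5).
Evaluating step by step (a_0 = 1):
  n = 1: D(1) = 1(1 + 2/5) = 7/5; numerator = 3(1) = 3; a_1 = (3)/(7/5) = 15/7
  n = 2: D(2) = 2(2 + 2/5) = 24/5; numerator = 3(15/7) - 1(1) = 38/7; a_2 = (38/7)/(24/5) = 95/84
  n = 3: D(3) = 3(3 + 2/5) = 51/5; numerator = 3(95/84) - 1(15/7) = 5/4; a_3 = (5/4)/(51/5) = 25/204
  n = 4: D(4) = 4(4 + 2/5) = 88/5; numerator = 3(25/204) - 1(95/84) = -545/714; a_4 = (-545/714)/(88/5) = -2725/62832

r = 3/5; a_0 = 1; a_1 = 15/7; a_2 = 95/84; a_3 = 25/204; a_4 = -2725/62832


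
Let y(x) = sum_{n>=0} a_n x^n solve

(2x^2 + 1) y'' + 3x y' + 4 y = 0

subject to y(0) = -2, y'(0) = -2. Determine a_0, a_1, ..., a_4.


Ansatz: y(x) = sum_{n>=0} a_n x^n, so y'(x) = sum_{n>=1} n a_n x^(n-1) and y''(x) = sum_{n>=2} n(n-1) a_n x^(n-2).
Substitute into P(x) y'' + Q(x) y' + R(x) y = 0 with P(x) = 2x^2 + 1, Q(x) = 3x, R(x) = 4, and match powers of x.
Initial conditions: a_0 = -2, a_1 = -2.
Setting the coefficient of each power of x to zero and solving order by order (substituting the coefficients already found):
  x^0: 2 a_2 + 4 a_0 = 0  ->  2 a_2 = -4 a_0 = 8  ->  a_2 = 4
  x^1: 6 a_3 + 7 a_1 = 0  ->  6 a_3 = -7 a_1 = 14  ->  a_3 = 7/3
  x^2: 12 a_4 + 14 a_2 = 0  ->  12 a_4 = -14 a_2 = -56  ->  a_4 = -14/3
Truncated series: y(x) = -2 - 2 x + 4 x^2 + (7/3) x^3 - (14/3) x^4 + O(x^5).

a_0 = -2; a_1 = -2; a_2 = 4; a_3 = 7/3; a_4 = -14/3


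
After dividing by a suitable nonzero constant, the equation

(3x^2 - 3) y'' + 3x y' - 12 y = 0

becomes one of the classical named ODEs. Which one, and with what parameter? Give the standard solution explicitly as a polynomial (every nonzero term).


All three coefficients share the factor -3; dividing through by -3 gives  (1 - x^2) y'' - x y' + 4 y = 0.
This matches the Chebyshev equation (1 - x^2) y'' - x y' + n^2 y = 0 (note the -x y' term, not -2x y') with n^2 = 4, so n = 2; the polynomial solution is T_2(x).
With y = sum_k a_k x^k, matching x^k gives (k+2)(k+1) a_{k+2} = (k^2 - n^2) a_k = (k - 2)(k + 2) a_k. The right side vanishes at k = 2, so the series with the parity of 2 terminates at degree 2.
Standard normalization: leading coefficient of T_n is 2^(n-1), so a_2 = 2^1 = 2. Work downward with a_k = (k+1)(k+2) a_{k+2} / ((k - 2)(k + 2)):
  a_0 = (1)(2)(2) / ((0 - 2)(0 + 2)) = 4/(-4) = -1
Hence T_2(x) = 2 x^2 - 1.

T_2(x); series = 2 x^2 - 1


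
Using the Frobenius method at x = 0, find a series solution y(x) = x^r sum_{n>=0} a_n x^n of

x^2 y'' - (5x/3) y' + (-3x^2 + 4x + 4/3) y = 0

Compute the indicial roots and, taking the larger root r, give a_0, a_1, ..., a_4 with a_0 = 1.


Write in Frobenius form y'' + (p(x)/x) y' + (q(x)/x^2) y = 0:
  p(x) = -5/3,  q(x) = -3x^2 + 4x + 4/3.
Indicial equation: r(r-1) + (-5/3) r + (4/3) = 0 -> roots r_1 = 2, r_2 = 2/3.
Take r = r_1 = 2. Let y(x) = x^r sum_{n>=0} a_n x^n with a_0 = 1.
Substitute y = x^r sum a_n x^n and match x^{r+n}. The recurrence is
  D(n) a_n + 4 a_{n-1} - 3 a_{n-2} = 0,  where D(n) = (r+n)(r+n-1) + (-5/3)(r+n) + (4/3).
  a_n = [-4 a_{n-1} + 3 a_{n-2}] / D(n).
Since the indicial polynomial factors as (r - r_1)(r - r_2), D(n) = (r_1 + n - r_1)(r_1 + n - r_2) = n(n + 4/3).
Evaluating step by step (a_0 = 1):
  n = 1: D(1) = 1(1 + 4/3) = 7/3; numerator = -4(1) = -4; a_1 = (-4)/(7/3) = -12/7
  n = 2: D(2) = 2(2 + 4/3) = 20/3; numerator = -4(-12/7) + 3(1) = 69/7; a_2 = (69/7)/(20/3) = 207/140
  n = 3: D(3) = 3(3 + 4/3) = 13; numerator = -4(207/140) + 3(-12/7) = -387/35; a_3 = (-387/35)/(13) = -387/455
  n = 4: D(4) = 4(4 + 4/3) = 64/3; numerator = -4(-387/455) + 3(207/140) = 2853/364; a_4 = (2853/364)/(64/3) = 8559/23296

r = 2; a_0 = 1; a_1 = -12/7; a_2 = 207/140; a_3 = -387/455; a_4 = 8559/23296


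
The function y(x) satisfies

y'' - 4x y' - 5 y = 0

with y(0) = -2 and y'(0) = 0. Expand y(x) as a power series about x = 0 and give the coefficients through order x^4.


Ansatz: y(x) = sum_{n>=0} a_n x^n, so y'(x) = sum_{n>=1} n a_n x^(n-1) and y''(x) = sum_{n>=2} n(n-1) a_n x^(n-2).
Substitute into P(x) y'' + Q(x) y' + R(x) y = 0 with P(x) = 1, Q(x) = -4x, R(x) = -5, and match powers of x.
Initial conditions: a_0 = -2, a_1 = 0.
Setting the coefficient of each power of x to zero and solving order by order (substituting the coefficients already found):
  x^0: 2 a_2 - 5 a_0 = 0  ->  2 a_2 = 5 a_0 = -10  ->  a_2 = -5
  x^1: 6 a_3 - 9 a_1 = 0  ->  6 a_3 = 9 a_1 = 0  ->  a_3 = 0
  x^2: 12 a_4 - 13 a_2 = 0  ->  12 a_4 = 13 a_2 = -65  ->  a_4 = -65/12
Truncated series: y(x) = -2 - 5 x^2 - (65/12) x^4 + O(x^5).

a_0 = -2; a_1 = 0; a_2 = -5; a_3 = 0; a_4 = -65/12
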